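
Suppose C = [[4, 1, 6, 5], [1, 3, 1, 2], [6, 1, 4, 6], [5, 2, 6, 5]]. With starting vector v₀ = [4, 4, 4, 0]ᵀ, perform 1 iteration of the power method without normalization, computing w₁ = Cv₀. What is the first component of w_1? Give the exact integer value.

w1 = Cv₀ = (44, 20, 44, 52)
The requested component of w1 is 44.

44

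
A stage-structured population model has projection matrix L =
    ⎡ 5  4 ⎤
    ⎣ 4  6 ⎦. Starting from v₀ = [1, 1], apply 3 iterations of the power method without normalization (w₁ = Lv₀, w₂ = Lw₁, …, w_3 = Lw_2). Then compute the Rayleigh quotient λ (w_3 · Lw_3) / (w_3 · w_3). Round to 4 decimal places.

w1 = Lv₀ = (5·1 + 4·1; 4·1 + 6·1) = (9, 10)
w2 = Lw1 = (5·9 + 4·10; 4·9 + 6·10) = (85, 96)
w3 = Lw2 = (809, 916)
Lw3 = (7709, 8732)
w3·Lw3 = 809·7709 + 916·8732 = 14235093; w3·w3 = 809·809 + 916·916 = 1493537
λ ≈ 14235093/1493537 = 9.5311

9.5311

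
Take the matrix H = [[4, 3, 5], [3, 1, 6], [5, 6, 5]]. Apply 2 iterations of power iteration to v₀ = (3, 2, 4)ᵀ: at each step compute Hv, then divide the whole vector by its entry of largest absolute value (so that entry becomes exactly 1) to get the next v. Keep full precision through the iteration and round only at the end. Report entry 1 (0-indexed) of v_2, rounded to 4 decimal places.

0.6787

Hv0 = (38.00000, 35.00000, 47.00000); divide by 47.00000 → v1 = (0.80851, 0.74468, 1.00000)
Hv1 = (10.46809, 9.17021, 13.51064); divide by 13.51064 → v2 = (0.77480, 0.67874, 1.00000)
Requested entry of v2: 431/635 = 0.6787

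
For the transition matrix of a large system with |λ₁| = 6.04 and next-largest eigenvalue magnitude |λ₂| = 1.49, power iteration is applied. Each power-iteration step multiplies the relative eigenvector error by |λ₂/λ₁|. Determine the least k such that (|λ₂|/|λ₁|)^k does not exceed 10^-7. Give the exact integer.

12

|λ₂/λ₁| = 1.49/6.04 = 0.24669
Need k ≥ ln(10^-7) / ln(0.24669) = -16.1181 / -1.3996 ≈ 11.516
Smallest integer k satisfying the bound: 12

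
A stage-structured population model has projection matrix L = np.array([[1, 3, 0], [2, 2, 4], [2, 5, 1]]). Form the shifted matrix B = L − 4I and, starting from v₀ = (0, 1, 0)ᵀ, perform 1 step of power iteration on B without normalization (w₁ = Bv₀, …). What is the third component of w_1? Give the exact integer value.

B = L − 4I has rows (-3, 3, 0); (2, -2, 4); (2, 5, -3)
w1 = Bv₀ = ((-3)·0 + 3·1 + 0·0; 2·0 + (-2)·1 + 4·0; 2·0 + 5·1 + (-3)·0) = (3, -2, 5)
Requested component of w1: 5

5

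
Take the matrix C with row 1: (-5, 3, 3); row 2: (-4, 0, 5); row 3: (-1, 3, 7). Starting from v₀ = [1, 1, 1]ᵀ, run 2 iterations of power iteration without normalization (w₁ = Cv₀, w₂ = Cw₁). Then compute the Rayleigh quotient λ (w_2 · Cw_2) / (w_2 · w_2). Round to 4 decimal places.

w1 = Cv₀ = ((-5)·1 + 3·1 + 3·1; (-4)·1 + 0·1 + 5·1; (-1)·1 + 3·1 + 7·1) = (1, 1, 9)
w2 = Cw1 = ((-5)·1 + 3·1 + 3·9; (-4)·1 + 0·1 + 5·9; (-1)·1 + 3·1 + 7·9) = (25, 41, 65)
Cw2 = (193, 225, 553)
w2·Cw2 = 25·193 + 41·225 + 65·553 = 49995; w2·w2 = 25·25 + 41·41 + 65·65 = 6531
λ ≈ 49995/6531 = 7.6550

λ ≈ 7.6550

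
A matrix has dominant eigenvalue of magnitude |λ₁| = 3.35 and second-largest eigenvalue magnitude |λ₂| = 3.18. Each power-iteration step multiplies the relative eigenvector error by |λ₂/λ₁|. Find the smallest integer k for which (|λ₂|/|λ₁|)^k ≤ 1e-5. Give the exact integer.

|λ₂/λ₁| = 3.18/3.35 = 0.94925
Need k ≥ ln(1e-5) / ln(0.94925) = -11.5129 / -0.0521 ≈ 221.066
Smallest integer k satisfying the bound: 222

222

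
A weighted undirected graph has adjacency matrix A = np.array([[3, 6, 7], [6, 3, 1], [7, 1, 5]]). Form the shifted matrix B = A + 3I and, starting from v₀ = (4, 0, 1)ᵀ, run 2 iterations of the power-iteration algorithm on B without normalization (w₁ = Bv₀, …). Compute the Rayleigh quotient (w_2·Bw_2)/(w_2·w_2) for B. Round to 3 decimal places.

B = A + 3I has rows (6, 6, 7); (6, 6, 1); (7, 1, 8)
w1 = Bv₀ = (6·4 + 6·0 + 7·1; 6·4 + 6·0 + 1·1; 7·4 + 1·0 + 8·1) = (31, 25, 36)
w2 = Bw1 = (6·31 + 6·25 + 7·36; 6·31 + 6·25 + 1·36; 7·31 + 1·25 + 8·36) = (588, 372, 530)
Bw2 = (9470, 6290, 8728)
w2·Bw2 = 12534080; w2·w2 = 765028; μ ≈ 12534080/765028 = 16.384

μ ≈ 16.384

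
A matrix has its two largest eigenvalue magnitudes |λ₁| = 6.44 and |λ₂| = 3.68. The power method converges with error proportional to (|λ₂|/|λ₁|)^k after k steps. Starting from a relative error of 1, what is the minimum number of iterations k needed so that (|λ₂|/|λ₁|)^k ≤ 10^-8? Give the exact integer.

|λ₂/λ₁| = 3.68/6.44 = 0.57143
Need k ≥ ln(10^-8) / ln(0.57143) = -18.4207 / -0.5596 ≈ 32.917
Smallest integer k satisfying the bound: 33

33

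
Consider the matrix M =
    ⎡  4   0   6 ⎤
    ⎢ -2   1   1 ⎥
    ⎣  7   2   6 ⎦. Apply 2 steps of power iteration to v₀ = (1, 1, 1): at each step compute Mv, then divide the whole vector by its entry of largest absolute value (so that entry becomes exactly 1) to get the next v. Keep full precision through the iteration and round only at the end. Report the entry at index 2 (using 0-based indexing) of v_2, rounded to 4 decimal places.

1.0000

Mv0 = (10.00000, 0.00000, 15.00000); divide by 15.00000 → v1 = (0.66667, 0.00000, 1.00000)
Mv1 = (8.66667, -0.33333, 10.66667); divide by 10.66667 → v2 = (0.81250, -0.03125, 1.00000)
Requested entry of v2: 160/160 = 1.0000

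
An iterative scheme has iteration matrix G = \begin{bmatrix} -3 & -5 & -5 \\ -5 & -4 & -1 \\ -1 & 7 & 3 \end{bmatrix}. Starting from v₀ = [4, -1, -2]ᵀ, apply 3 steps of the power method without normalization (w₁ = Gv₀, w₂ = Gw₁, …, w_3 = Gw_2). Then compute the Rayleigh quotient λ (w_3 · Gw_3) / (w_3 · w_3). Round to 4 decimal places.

-1.8156

w1 = Gv₀ = (3, -14, -17)
w2 = Gw1 = (146, 58, -152)
w3 = Gw2 = (32, -810, -196)
Gw3 = (4934, 3276, -6290)
w3·Gw3 = 32·4934 + (-810)·3276 + (-196)·(-6290) = -1262832; w3·w3 = 32·32 + (-810)·(-810) + (-196)·(-196) = 695540
λ ≈ -1262832/695540 = -1.8156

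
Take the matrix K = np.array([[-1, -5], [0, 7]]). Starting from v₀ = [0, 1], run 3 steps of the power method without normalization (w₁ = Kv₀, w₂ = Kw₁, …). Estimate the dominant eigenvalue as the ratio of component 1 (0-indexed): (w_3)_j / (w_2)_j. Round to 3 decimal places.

w1 = Kv₀ = ((-1)·0 + (-5)·1; 0·0 + 7·1) = (-5, 7)
w2 = Kw1 = ((-1)·(-5) + (-5)·7; 0·(-5) + 7·7) = (-30, 49)
w3 = Kw2 = (-215, 343)
Ratio at component: 343 / 49 = 7.000

λ ≈ 7.000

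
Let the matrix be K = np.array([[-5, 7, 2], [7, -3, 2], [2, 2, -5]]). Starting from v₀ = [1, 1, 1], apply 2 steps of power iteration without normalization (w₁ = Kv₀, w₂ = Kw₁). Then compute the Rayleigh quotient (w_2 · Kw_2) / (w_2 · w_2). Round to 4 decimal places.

w1 = Kv₀ = (4, 6, -1)
w2 = Kw1 = (20, 8, 25)
Kw2 = (6, 166, -69)
w2·Kw2 = 20·6 + 8·166 + 25·(-69) = -277; w2·w2 = 20·20 + 8·8 + 25·25 = 1089
λ ≈ -277/1089 = -0.2544

λ ≈ -0.2544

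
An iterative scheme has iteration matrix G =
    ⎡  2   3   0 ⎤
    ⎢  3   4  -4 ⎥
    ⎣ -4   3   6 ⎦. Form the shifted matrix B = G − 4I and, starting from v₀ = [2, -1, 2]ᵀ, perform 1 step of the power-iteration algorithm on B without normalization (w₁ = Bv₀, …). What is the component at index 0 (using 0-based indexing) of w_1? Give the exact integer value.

B = G − 4I has rows (-2, 3, 0); (3, 0, -4); (-4, 3, 2)
w1 = Bv₀ = ((-2)·2 + 3·(-1) + 0·2; 3·2 + 0·(-1) + (-4)·2; (-4)·2 + 3·(-1) + 2·2) = (-7, -2, -7)
Requested component of w1: -7

-7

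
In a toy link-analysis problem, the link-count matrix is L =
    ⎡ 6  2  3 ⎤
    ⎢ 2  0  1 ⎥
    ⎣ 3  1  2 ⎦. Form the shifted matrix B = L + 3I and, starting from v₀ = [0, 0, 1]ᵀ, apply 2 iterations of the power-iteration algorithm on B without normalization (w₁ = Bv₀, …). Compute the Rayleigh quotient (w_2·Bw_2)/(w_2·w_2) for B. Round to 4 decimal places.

B = L + 3I has rows (9, 2, 3); (2, 3, 1); (3, 1, 5)
w1 = Bv₀ = (9·0 + 2·0 + 3·1; 2·0 + 3·0 + 1·1; 3·0 + 1·0 + 5·1) = (3, 1, 5)
w2 = Bw1 = (9·3 + 2·1 + 3·5; 2·3 + 3·1 + 1·5; 3·3 + 1·1 + 5·5) = (44, 14, 35)
Bw2 = (529, 165, 321)
w2·Bw2 = 36821; w2·w2 = 3357; μ ≈ 36821/3357 = 10.9684

μ ≈ 10.9684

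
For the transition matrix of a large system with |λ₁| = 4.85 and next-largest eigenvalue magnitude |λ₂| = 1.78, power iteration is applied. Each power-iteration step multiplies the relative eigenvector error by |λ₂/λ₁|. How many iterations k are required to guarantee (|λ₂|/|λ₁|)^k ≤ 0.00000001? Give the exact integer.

|λ₂/λ₁| = 1.78/4.85 = 0.36701
Need k ≥ ln(0.00000001) / ln(0.36701) = -18.4207 / -1.0024 ≈ 18.377
Smallest integer k satisfying the bound: 19

19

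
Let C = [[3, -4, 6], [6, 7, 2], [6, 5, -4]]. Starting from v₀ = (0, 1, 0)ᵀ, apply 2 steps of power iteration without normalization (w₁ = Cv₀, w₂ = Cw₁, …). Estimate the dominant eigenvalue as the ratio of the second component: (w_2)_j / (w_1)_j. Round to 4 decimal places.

w1 = Cv₀ = (3·0 + (-4)·1 + 6·0; 6·0 + 7·1 + 2·0; 6·0 + 5·1 + (-4)·0) = (-4, 7, 5)
w2 = Cw1 = (3·(-4) + (-4)·7 + 6·5; 6·(-4) + 7·7 + 2·5; 6·(-4) + 5·7 + (-4)·5) = (-10, 35, -9)
Ratio at component: 35 / 7 = 5.0000

5.0000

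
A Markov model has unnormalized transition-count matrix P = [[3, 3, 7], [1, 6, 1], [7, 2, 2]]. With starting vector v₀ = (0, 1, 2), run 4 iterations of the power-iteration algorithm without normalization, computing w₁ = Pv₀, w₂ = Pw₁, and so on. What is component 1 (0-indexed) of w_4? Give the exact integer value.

6988

w1 = Pv₀ = (3·0 + 3·1 + 7·2; 1·0 + 6·1 + 1·2; 7·0 + 2·1 + 2·2) = (17, 8, 6)
w2 = Pw1 = (3·17 + 3·8 + 7·6; 1·17 + 6·8 + 1·6; 7·17 + 2·8 + 2·6) = (117, 71, 147)
w3 = Pw2 = (1593, 690, 1255)
w4 = Pw3 = (15634, 6988, 15041)
The requested component of w4 is 6988.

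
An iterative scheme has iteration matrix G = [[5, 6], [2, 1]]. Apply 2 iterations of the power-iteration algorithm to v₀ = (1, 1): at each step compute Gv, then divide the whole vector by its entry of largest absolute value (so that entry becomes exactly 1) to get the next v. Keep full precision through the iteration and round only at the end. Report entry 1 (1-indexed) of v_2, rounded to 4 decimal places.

Gv0 = (11.00000, 3.00000); divide by 11.00000 → v1 = (1.00000, 0.27273)
Gv1 = (6.63636, 2.27273); divide by 6.63636 → v2 = (1.00000, 0.34247)
Requested entry of v2: 73/73 = 1.0000

1.0000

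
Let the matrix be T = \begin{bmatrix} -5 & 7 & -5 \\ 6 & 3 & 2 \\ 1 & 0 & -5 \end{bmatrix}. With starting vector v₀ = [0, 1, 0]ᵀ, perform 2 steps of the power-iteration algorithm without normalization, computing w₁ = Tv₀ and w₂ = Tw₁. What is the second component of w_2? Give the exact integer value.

w1 = Tv₀ = (7, 3, 0)
w2 = Tw1 = (-14, 51, 7)
The requested component of w2 is 51.

51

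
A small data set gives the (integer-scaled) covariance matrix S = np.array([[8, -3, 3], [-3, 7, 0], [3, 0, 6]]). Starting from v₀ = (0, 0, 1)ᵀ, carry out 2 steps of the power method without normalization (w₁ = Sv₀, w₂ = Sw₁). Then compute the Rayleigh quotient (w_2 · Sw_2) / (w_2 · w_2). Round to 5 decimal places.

10.44884

w1 = Sv₀ = (3, 0, 6)
w2 = Sw1 = (42, -9, 45)
Sw2 = (498, -189, 396)
w2·Sw2 = 42·498 + (-9)·(-189) + 45·396 = 40437; w2·w2 = 42·42 + (-9)·(-9) + 45·45 = 3870
λ ≈ 40437/3870 = 10.44884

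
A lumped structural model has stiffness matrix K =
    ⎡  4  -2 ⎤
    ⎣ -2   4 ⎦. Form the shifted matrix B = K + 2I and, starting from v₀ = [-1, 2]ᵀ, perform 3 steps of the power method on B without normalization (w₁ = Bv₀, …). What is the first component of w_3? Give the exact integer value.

B = K + 2I has rows (6, -2); (-2, 6)
w1 = Bv₀ = (6·(-1) + (-2)·2; (-2)·(-1) + 6·2) = (-10, 14)
w2 = Bw1 = (6·(-10) + (-2)·14; (-2)·(-10) + 6·14) = (-88, 104)
w3 = Bw2 = (-736, 800)
Requested component of w3: -736

-736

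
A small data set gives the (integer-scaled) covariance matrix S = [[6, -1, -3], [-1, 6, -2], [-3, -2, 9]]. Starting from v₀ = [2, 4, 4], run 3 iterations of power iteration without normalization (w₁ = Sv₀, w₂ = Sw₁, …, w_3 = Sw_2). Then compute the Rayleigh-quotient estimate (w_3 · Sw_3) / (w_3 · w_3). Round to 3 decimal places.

w1 = Sv₀ = (-4, 14, 22)
w2 = Sw1 = (-104, 44, 182)
w3 = Sw2 = (-1214, 4, 1862)
Sw3 = (-12874, -2486, 20392)
w3·Sw3 = (-1214)·(-12874) + 4·(-2486) + 1862·20392 = 53588996; w3·w3 = (-1214)·(-1214) + 4·4 + 1862·1862 = 4940856
λ ≈ 53588996/4940856 = 10.846

λ ≈ 10.846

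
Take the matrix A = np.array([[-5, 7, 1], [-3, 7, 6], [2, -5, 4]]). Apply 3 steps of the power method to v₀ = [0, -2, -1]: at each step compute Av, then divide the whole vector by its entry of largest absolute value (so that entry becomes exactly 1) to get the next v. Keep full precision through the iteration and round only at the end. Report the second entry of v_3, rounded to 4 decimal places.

0.5931

Av0 = (-15.00000, -20.00000, 6.00000); divide by -20.00000 → v1 = (0.75000, 1.00000, -0.30000)
Av1 = (2.95000, 2.95000, -4.70000); divide by -4.70000 → v2 = (-0.62766, -0.62766, 1.00000)
Av2 = (-0.25532, 3.48936, 5.88298); divide by 5.88298 → v3 = (-0.04340, 0.59313, 1.00000)
Requested entry of v3: 328/553 = 0.5931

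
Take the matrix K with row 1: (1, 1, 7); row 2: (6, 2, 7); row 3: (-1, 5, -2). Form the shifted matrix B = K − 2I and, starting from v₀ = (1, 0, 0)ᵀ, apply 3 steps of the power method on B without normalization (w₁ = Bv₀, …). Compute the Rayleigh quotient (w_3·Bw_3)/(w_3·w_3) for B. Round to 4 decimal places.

μ ≈ -4.5685

B = K − 2I has rows (-1, 1, 7); (6, 0, 7); (-1, 5, -4)
w1 = Bv₀ = (-1, 6, -1)
w2 = Bw1 = (0, -13, 35)
w3 = Bw2 = (232, 245, -205)
Bw3 = (-1422, -43, 1813)
w3·Bw3 = -712104; w3·w3 = 155874; μ ≈ -712104/155874 = -4.5685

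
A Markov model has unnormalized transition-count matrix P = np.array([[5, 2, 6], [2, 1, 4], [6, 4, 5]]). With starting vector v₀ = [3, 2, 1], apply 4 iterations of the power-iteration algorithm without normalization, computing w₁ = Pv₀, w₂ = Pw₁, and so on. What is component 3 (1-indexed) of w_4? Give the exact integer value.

56657

w1 = Pv₀ = (5·3 + 2·2 + 6·1; 2·3 + 1·2 + 4·1; 6·3 + 4·2 + 5·1) = (25, 12, 31)
w2 = Pw1 = (5·25 + 2·12 + 6·31; 2·25 + 1·12 + 4·31; 6·25 + 4·12 + 5·31) = (335, 186, 353)
w3 = Pw2 = (4165, 2268, 4519)
w4 = Pw3 = (52475, 28674, 56657)
The requested component of w4 is 56657.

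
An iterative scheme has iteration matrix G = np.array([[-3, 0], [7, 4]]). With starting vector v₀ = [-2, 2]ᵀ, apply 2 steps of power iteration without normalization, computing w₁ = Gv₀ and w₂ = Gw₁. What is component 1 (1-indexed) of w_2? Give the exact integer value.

w1 = Gv₀ = (6, -6)
w2 = Gw1 = (-18, 18)
The requested component of w2 is -18.

-18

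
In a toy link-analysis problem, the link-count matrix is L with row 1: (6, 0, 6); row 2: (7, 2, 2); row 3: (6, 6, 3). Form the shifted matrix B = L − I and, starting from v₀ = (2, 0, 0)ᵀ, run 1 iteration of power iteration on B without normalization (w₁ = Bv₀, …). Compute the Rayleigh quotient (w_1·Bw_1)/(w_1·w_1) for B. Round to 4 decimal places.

10.7909

B = L − I has rows (5, 0, 6); (7, 1, 2); (6, 6, 2)
w1 = Bv₀ = (5·2 + 0·0 + 6·0; 7·2 + 1·0 + 2·0; 6·2 + 6·0 + 2·0) = (10, 14, 12)
Bw1 = (122, 108, 168)
w1·Bw1 = 4748; w1·w1 = 440; μ ≈ 4748/440 = 10.7909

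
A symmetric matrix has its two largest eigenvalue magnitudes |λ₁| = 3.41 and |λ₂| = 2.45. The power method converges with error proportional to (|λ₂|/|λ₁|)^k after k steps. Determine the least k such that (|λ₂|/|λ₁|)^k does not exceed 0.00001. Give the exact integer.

|λ₂/λ₁| = 2.45/3.41 = 0.71848
Need k ≥ ln(0.00001) / ln(0.71848) = -11.5129 / -0.3306 ≈ 34.822
Smallest integer k satisfying the bound: 35

35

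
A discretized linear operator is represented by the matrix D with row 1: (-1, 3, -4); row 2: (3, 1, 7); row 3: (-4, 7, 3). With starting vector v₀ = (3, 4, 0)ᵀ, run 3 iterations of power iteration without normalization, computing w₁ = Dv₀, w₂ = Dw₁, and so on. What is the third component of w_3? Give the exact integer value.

w1 = Dv₀ = (9, 13, 16)
w2 = Dw1 = (-34, 152, 103)
w3 = Dw2 = (78, 771, 1509)
The requested component of w3 is 1509.

1509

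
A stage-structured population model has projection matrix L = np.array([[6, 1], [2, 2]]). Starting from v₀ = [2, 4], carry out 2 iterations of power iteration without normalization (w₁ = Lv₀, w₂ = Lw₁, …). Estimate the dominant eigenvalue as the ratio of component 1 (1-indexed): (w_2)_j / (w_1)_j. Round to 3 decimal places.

w1 = Lv₀ = (16, 12)
w2 = Lw1 = (108, 56)
Ratio at component: 108 / 16 = 6.750

6.750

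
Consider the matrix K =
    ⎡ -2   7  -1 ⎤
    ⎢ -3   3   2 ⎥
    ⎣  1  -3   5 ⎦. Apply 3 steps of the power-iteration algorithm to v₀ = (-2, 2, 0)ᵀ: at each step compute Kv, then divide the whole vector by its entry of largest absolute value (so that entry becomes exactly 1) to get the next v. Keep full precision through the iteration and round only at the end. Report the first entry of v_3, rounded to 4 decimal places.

0.7565

Kv0 = (18.00000, 12.00000, -8.00000); divide by 18.00000 → v1 = (1.00000, 0.66667, -0.44444)
Kv1 = (3.11111, -1.88889, -3.22222); divide by -3.22222 → v2 = (-0.96552, 0.58621, 1.00000)
Kv2 = (5.03448, 6.65517, 2.27586); divide by 6.65517 → v3 = (0.75648, 1.00000, 0.34197)
Requested entry of v3: -292/-386 = 0.7565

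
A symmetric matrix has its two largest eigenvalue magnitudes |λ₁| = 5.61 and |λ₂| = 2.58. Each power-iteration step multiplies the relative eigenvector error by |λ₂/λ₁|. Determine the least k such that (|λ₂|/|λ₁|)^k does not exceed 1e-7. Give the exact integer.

21

|λ₂/λ₁| = 2.58/5.61 = 0.45989
Need k ≥ ln(1e-7) / ln(0.45989) = -16.1181 / -0.7768 ≈ 20.750
Smallest integer k satisfying the bound: 21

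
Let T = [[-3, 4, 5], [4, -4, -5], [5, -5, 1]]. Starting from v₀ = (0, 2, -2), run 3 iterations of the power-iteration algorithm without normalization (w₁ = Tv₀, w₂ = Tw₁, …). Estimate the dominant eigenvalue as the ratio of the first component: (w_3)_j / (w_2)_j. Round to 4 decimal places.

w1 = Tv₀ = ((-3)·0 + 4·2 + 5·(-2); 4·0 + (-4)·2 + (-5)·(-2); 5·0 + (-5)·2 + 1·(-2)) = (-2, 2, -12)
w2 = Tw1 = ((-3)·(-2) + 4·2 + 5·(-12); 4·(-2) + (-4)·2 + (-5)·(-12); 5·(-2) + (-5)·2 + 1·(-12)) = (-46, 44, -32)
w3 = Tw2 = (154, -200, -482)
Ratio at component: 154 / -46 = -3.3478

-3.3478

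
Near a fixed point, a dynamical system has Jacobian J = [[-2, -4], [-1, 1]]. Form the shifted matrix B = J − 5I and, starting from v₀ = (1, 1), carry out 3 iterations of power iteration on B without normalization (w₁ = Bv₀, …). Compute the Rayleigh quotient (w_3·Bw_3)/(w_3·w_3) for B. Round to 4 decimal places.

B = J − 5I has rows (-7, -4); (-1, -4)
w1 = Bv₀ = ((-7)·1 + (-4)·1; (-1)·1 + (-4)·1) = (-11, -5)
w2 = Bw1 = ((-7)·(-11) + (-4)·(-5); (-1)·(-11) + (-4)·(-5)) = (97, 31)
w3 = Bw2 = (-803, -221)
Bw3 = (6505, 1687)
w3·Bw3 = -5596342; w3·w3 = 693650; μ ≈ -5596342/693650 = -8.0680

-8.0680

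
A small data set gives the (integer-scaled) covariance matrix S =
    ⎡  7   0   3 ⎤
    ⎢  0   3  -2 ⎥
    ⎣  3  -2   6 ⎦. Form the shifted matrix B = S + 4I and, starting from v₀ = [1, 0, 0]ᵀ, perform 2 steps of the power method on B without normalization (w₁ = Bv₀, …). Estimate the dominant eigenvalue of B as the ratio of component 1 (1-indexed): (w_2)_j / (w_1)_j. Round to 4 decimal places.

B = S + 4I has rows (11, 0, 3); (0, 7, -2); (3, -2, 10)
w1 = Bv₀ = (11·1 + 0·0 + 3·0; 0·1 + 7·0 + (-2)·0; 3·1 + (-2)·0 + 10·0) = (11, 0, 3)
w2 = Bw1 = (11·11 + 0·0 + 3·3; 0·11 + 7·0 + (-2)·3; 3·11 + (-2)·0 + 10·3) = (130, -6, 63)
Ratio: 130/11 = 11.8182

μ ≈ 11.8182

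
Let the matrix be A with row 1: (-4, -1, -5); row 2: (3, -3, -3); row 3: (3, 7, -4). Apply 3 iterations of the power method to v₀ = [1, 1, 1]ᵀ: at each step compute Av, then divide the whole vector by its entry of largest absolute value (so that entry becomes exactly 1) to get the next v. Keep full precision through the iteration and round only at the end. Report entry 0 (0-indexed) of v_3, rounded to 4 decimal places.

0.9501

Av0 = (-10.00000, -3.00000, 6.00000); divide by -10.00000 → v1 = (1.00000, 0.30000, -0.60000)
Av1 = (-1.30000, 3.90000, 7.50000); divide by 7.50000 → v2 = (-0.17333, 0.52000, 1.00000)
Av2 = (-4.82667, -5.08000, -0.88000); divide by -5.08000 → v3 = (0.95013, 1.00000, 0.17323)
Requested entry of v3: 362/381 = 0.9501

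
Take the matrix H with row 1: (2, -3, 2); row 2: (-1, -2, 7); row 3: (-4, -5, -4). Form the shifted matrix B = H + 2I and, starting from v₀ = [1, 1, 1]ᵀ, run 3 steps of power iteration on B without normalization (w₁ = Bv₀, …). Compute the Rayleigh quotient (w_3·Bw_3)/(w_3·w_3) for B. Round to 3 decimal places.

B = H + 2I has rows (4, -3, 2); (-1, 0, 7); (-4, -5, -2)
w1 = Bv₀ = (3, 6, -11)
w2 = Bw1 = (-28, -80, -20)
w3 = Bw2 = (88, -112, 552)
Bw3 = (1792, 3776, -896)
w3·Bw3 = -759808; w3·w3 = 324992; μ ≈ -759808/324992 = -2.338

-2.338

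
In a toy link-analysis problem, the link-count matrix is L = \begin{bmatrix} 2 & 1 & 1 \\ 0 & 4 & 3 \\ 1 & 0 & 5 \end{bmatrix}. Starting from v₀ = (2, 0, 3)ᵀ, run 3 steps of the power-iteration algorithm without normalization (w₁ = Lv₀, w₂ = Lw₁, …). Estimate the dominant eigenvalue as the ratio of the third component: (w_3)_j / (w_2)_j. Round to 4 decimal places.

w1 = Lv₀ = (2·2 + 1·0 + 1·3; 0·2 + 4·0 + 3·3; 1·2 + 0·0 + 5·3) = (7, 9, 17)
w2 = Lw1 = (2·7 + 1·9 + 1·17; 0·7 + 4·9 + 3·17; 1·7 + 0·9 + 5·17) = (40, 87, 92)
w3 = Lw2 = (259, 624, 500)
Ratio at component: 500 / 92 = 5.4348

5.4348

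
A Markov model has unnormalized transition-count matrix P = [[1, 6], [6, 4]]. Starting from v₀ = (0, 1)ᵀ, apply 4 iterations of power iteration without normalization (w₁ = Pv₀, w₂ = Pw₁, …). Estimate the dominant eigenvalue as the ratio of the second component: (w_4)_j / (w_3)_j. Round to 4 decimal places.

λ ≈ 9.2887

w1 = Pv₀ = (1·0 + 6·1; 6·0 + 4·1) = (6, 4)
w2 = Pw1 = (1·6 + 6·4; 6·6 + 4·4) = (30, 52)
w3 = Pw2 = (342, 388)
w4 = Pw3 = (2670, 3604)
Ratio at component: 3604 / 388 = 9.2887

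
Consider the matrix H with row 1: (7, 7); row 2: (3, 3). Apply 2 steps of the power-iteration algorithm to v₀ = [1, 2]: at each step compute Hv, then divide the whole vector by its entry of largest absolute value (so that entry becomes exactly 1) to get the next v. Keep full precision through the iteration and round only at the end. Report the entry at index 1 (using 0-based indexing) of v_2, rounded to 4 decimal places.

Hv0 = (21.00000, 9.00000); divide by 21.00000 → v1 = (1.00000, 0.42857)
Hv1 = (10.00000, 4.28571); divide by 10.00000 → v2 = (1.00000, 0.42857)
Requested entry of v2: 90/210 = 0.4286

0.4286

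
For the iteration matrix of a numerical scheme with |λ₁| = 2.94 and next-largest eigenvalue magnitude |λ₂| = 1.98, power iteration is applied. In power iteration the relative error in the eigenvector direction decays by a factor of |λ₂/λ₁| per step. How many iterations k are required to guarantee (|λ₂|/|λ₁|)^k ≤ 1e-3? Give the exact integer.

|λ₂/λ₁| = 1.98/2.94 = 0.67347
Need k ≥ ln(1e-3) / ln(0.67347) = -6.9078 / -0.3953 ≈ 17.474
Smallest integer k satisfying the bound: 18

18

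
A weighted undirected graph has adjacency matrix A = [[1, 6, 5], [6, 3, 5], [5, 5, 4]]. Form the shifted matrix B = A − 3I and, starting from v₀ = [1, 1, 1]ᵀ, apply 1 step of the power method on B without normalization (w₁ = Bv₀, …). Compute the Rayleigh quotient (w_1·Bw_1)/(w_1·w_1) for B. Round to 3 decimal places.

B = A − 3I has rows (-2, 6, 5); (6, 0, 5); (5, 5, 1)
w1 = Bv₀ = (9, 11, 11)
Bw1 = (103, 109, 111)
w1·Bw1 = 3347; w1·w1 = 323; μ ≈ 3347/323 = 10.362

10.362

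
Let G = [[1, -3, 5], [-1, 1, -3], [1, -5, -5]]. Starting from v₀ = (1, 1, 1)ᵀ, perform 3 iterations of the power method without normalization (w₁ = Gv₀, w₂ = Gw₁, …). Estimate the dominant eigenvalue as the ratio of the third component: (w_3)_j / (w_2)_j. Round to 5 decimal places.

λ ≈ -7.19048

w1 = Gv₀ = (3, -3, -9)
w2 = Gw1 = (-33, 21, 63)
w3 = Gw2 = (219, -135, -453)
Ratio at component: -453 / 63 = -7.19048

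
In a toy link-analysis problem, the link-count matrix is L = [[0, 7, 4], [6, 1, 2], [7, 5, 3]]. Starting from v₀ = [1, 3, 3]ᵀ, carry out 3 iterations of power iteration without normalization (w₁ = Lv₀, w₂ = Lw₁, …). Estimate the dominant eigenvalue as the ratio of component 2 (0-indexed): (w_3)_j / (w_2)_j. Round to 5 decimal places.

λ ≈ 10.46366

w1 = Lv₀ = (0·1 + 7·3 + 4·3; 6·1 + 1·3 + 2·3; 7·1 + 5·3 + 3·3) = (33, 15, 31)
w2 = Lw1 = (0·33 + 7·15 + 4·31; 6·33 + 1·15 + 2·31; 7·33 + 5·15 + 3·31) = (229, 275, 399)
w3 = Lw2 = (3521, 2447, 4175)
Ratio at component: 4175 / 399 = 10.46366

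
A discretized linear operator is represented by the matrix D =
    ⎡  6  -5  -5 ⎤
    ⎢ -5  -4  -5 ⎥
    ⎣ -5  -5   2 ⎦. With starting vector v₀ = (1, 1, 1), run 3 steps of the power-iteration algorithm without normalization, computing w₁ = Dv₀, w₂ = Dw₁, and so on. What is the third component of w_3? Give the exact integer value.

w1 = Dv₀ = (6·1 + (-5)·1 + (-5)·1; (-5)·1 + (-4)·1 + (-5)·1; (-5)·1 + (-5)·1 + 2·1) = (-4, -14, -8)
w2 = Dw1 = (6·(-4) + (-5)·(-14) + (-5)·(-8); (-5)·(-4) + (-4)·(-14) + (-5)·(-8); (-5)·(-4) + (-5)·(-14) + 2·(-8)) = (86, 116, 74)
w3 = Dw2 = (-434, -1264, -862)
The requested component of w3 is -862.

-862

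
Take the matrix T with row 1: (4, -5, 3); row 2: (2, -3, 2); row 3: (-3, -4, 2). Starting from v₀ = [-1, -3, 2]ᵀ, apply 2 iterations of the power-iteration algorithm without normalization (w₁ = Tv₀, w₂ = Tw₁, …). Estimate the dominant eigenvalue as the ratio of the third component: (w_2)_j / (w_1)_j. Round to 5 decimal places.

w1 = Tv₀ = (17, 11, 19)
w2 = Tw1 = (70, 39, -57)
Ratio at component: -57 / 19 = -3.00000

λ ≈ -3.00000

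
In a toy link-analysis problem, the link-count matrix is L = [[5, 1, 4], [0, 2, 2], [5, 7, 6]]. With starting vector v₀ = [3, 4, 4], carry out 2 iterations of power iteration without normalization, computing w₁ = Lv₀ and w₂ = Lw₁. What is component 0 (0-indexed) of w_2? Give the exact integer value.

459

w1 = Lv₀ = (5·3 + 1·4 + 4·4; 0·3 + 2·4 + 2·4; 5·3 + 7·4 + 6·4) = (35, 16, 67)
w2 = Lw1 = (5·35 + 1·16 + 4·67; 0·35 + 2·16 + 2·67; 5·35 + 7·16 + 6·67) = (459, 166, 689)
The requested component of w2 is 459.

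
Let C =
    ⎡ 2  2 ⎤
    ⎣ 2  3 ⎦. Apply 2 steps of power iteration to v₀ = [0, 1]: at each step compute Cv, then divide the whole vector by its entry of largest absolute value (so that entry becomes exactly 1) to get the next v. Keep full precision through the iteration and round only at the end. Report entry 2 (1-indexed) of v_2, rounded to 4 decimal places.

Cv0 = (2.00000, 3.00000); divide by 3.00000 → v1 = (0.66667, 1.00000)
Cv1 = (3.33333, 4.33333); divide by 4.33333 → v2 = (0.76923, 1.00000)
Requested entry of v2: 13/13 = 1.0000

1.0000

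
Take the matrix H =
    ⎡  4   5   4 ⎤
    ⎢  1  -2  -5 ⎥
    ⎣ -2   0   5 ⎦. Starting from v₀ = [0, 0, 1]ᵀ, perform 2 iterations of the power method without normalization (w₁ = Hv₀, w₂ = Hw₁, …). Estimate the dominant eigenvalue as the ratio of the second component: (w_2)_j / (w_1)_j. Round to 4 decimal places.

2.2000

w1 = Hv₀ = (4, -5, 5)
w2 = Hw1 = (11, -11, 17)
Ratio at component: -11 / -5 = 2.2000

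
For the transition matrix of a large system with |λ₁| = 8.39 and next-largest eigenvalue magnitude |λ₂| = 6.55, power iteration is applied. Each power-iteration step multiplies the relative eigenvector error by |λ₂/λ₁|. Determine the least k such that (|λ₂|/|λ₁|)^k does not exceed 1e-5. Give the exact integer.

47

|λ₂/λ₁| = 6.55/8.39 = 0.78069
Need k ≥ ln(1e-5) / ln(0.78069) = -11.5129 / -0.2476 ≈ 46.503
Smallest integer k satisfying the bound: 47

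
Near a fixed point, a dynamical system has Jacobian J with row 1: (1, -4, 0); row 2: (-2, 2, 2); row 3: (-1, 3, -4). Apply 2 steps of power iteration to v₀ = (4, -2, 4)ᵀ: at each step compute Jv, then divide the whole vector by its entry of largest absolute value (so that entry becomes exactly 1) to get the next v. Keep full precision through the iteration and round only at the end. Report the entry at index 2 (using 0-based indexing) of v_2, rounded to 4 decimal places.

Jv0 = (12.00000, -4.00000, -26.00000); divide by -26.00000 → v1 = (-0.46154, 0.15385, 1.00000)
Jv1 = (-1.07692, 3.23077, -3.07692); divide by 3.23077 → v2 = (-0.33333, 1.00000, -0.95238)
Requested entry of v2: 80/-84 = -0.9524

-0.9524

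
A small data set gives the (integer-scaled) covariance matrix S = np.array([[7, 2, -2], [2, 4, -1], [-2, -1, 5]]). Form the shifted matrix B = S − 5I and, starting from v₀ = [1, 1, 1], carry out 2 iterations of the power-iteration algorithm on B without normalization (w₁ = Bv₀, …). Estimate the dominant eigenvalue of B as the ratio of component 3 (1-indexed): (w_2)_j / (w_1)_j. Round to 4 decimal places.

B = S − 5I has rows (2, 2, -2); (2, -1, -1); (-2, -1, 0)
w1 = Bv₀ = (2·1 + 2·1 + (-2)·1; 2·1 + (-1)·1 + (-1)·1; (-2)·1 + (-1)·1 + 0·1) = (2, 0, -3)
w2 = Bw1 = (2·2 + 2·0 + (-2)·(-3); 2·2 + (-1)·0 + (-1)·(-3); (-2)·2 + (-1)·0 + 0·(-3)) = (10, 7, -4)
Ratio: -4/-3 = 1.3333

1.3333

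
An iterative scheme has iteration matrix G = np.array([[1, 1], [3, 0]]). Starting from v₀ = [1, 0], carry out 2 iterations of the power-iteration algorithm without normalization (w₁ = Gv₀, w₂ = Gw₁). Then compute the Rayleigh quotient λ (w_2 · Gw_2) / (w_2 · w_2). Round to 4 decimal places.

w1 = Gv₀ = (1, 3)
w2 = Gw1 = (4, 3)
Gw2 = (7, 12)
w2·Gw2 = 4·7 + 3·12 = 64; w2·w2 = 4·4 + 3·3 = 25
λ ≈ 64/25 = 2.5600

λ ≈ 2.5600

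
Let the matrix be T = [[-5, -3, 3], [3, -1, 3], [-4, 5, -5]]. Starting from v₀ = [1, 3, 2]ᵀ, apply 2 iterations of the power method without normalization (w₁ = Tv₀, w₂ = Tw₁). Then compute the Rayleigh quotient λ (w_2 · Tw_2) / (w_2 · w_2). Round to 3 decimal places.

w1 = Tv₀ = ((-5)·1 + (-3)·3 + 3·2; 3·1 + (-1)·3 + 3·2; (-4)·1 + 5·3 + (-5)·2) = (-8, 6, 1)
w2 = Tw1 = ((-5)·(-8) + (-3)·6 + 3·1; 3·(-8) + (-1)·6 + 3·1; (-4)·(-8) + 5·6 + (-5)·1) = (25, -27, 57)
Tw2 = (127, 273, -520)
w2·Tw2 = 25·127 + (-27)·273 + 57·(-520) = -33836; w2·w2 = 25·25 + (-27)·(-27) + 57·57 = 4603
λ ≈ -33836/4603 = -7.351

-7.351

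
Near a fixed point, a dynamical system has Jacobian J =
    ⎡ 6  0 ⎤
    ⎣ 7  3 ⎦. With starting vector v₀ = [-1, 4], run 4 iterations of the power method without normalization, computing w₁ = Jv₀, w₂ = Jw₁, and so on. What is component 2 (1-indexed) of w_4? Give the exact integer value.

-2511

w1 = Jv₀ = (6·(-1) + 0·4; 7·(-1) + 3·4) = (-6, 5)
w2 = Jw1 = (6·(-6) + 0·5; 7·(-6) + 3·5) = (-36, -27)
w3 = Jw2 = (-216, -333)
w4 = Jw3 = (-1296, -2511)
The requested component of w4 is -2511.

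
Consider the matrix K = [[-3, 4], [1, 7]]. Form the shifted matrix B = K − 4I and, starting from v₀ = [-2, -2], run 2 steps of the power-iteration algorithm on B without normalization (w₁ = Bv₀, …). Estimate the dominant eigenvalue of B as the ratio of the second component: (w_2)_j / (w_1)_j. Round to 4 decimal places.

B = K − 4I has rows (-7, 4); (1, 3)
w1 = Bv₀ = ((-7)·(-2) + 4·(-2); 1·(-2) + 3·(-2)) = (6, -8)
w2 = Bw1 = ((-7)·6 + 4·(-8); 1·6 + 3·(-8)) = (-74, -18)
Ratio: -18/-8 = 2.2500

μ ≈ 2.2500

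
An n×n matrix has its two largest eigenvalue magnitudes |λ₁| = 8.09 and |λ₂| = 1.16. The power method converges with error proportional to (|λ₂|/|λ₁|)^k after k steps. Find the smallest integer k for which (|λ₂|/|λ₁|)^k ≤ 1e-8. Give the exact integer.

|λ₂/λ₁| = 1.16/8.09 = 0.14339
Need k ≥ ln(1e-8) / ln(0.14339) = -18.4207 / -1.9422 ≈ 9.484
Smallest integer k satisfying the bound: 10

10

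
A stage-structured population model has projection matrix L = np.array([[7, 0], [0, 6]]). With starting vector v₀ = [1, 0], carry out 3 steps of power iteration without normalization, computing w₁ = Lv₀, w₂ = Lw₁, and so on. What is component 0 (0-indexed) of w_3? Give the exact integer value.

343

w1 = Lv₀ = (7·1 + 0·0; 0·1 + 6·0) = (7, 0)
w2 = Lw1 = (7·7 + 0·0; 0·7 + 6·0) = (49, 0)
w3 = Lw2 = (343, 0)
The requested component of w3 is 343.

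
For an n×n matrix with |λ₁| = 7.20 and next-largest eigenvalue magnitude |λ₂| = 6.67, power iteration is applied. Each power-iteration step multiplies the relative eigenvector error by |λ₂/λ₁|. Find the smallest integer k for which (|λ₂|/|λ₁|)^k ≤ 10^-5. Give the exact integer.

151

|λ₂/λ₁| = 6.67/7.20 = 0.92639
Need k ≥ ln(10^-5) / ln(0.92639) = -11.5129 / -0.0765 ≈ 150.572
Smallest integer k satisfying the bound: 151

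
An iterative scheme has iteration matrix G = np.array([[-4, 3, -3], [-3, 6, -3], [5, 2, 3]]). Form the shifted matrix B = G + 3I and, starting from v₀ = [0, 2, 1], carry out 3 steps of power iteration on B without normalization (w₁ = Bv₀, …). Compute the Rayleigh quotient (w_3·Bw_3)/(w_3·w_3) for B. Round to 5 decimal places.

6.24707

B = G + 3I has rows (-1, 3, -3); (-3, 9, -3); (5, 2, 6)
w1 = Bv₀ = ((-1)·0 + 3·2 + (-3)·1; (-3)·0 + 9·2 + (-3)·1; 5·0 + 2·2 + 6·1) = (3, 15, 10)
w2 = Bw1 = ((-1)·3 + 3·15 + (-3)·10; (-3)·3 + 9·15 + (-3)·10; 5·3 + 2·15 + 6·10) = (12, 96, 105)
w3 = Bw2 = (-39, 513, 882)
Bw3 = (-1068, 2088, 6123)
w3·Bw3 = 6513282; w3·w3 = 1042614; μ ≈ 6513282/1042614 = 6.24707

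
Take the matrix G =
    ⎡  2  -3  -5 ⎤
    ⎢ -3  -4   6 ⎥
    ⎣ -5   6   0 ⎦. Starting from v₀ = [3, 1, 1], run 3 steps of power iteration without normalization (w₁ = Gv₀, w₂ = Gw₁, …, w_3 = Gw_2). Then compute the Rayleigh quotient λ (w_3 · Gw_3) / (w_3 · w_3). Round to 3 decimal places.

w1 = Gv₀ = (2·3 + (-3)·1 + (-5)·1; (-3)·3 + (-4)·1 + 6·1; (-5)·3 + 6·1 + 0·1) = (-2, -7, -9)
w2 = Gw1 = (2·(-2) + (-3)·(-7) + (-5)·(-9); (-3)·(-2) + (-4)·(-7) + 6·(-9); (-5)·(-2) + 6·(-7) + 0·(-9)) = (62, -20, -32)
w3 = Gw2 = (344, -298, -430)
Gw3 = (3732, -2420, -3508)
w3·Gw3 = 344·3732 + (-298)·(-2420) + (-430)·(-3508) = 3513408; w3·w3 = 344·344 + (-298)·(-298) + (-430)·(-430) = 392040
λ ≈ 3513408/392040 = 8.962

8.962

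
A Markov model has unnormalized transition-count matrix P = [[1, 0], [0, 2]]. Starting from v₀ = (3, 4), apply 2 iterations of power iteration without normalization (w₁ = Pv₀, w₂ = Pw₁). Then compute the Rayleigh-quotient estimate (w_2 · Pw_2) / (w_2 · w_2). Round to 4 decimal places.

w1 = Pv₀ = (3, 8)
w2 = Pw1 = (3, 16)
Pw2 = (3, 32)
w2·Pw2 = 3·3 + 16·32 = 521; w2·w2 = 3·3 + 16·16 = 265
λ ≈ 521/265 = 1.9660

λ ≈ 1.9660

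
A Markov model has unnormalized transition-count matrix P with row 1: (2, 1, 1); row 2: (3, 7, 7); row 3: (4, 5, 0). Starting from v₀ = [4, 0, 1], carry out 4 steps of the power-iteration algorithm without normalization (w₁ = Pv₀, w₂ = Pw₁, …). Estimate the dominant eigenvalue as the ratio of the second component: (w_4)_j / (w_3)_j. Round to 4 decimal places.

11.2050

w1 = Pv₀ = (2·4 + 1·0 + 1·1; 3·4 + 7·0 + 7·1; 4·4 + 5·0 + 0·1) = (9, 19, 16)
w2 = Pw1 = (2·9 + 1·19 + 1·16; 3·9 + 7·19 + 7·16; 4·9 + 5·19 + 0·16) = (53, 272, 131)
w3 = Pw2 = (509, 2980, 1572)
w4 = Pw3 = (5570, 33391, 16936)
Ratio at component: 33391 / 2980 = 11.2050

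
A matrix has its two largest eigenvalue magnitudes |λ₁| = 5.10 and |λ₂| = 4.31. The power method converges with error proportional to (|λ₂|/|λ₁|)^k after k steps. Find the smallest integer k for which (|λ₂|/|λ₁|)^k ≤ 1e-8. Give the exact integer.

|λ₂/λ₁| = 4.31/5.10 = 0.84510
Need k ≥ ln(1e-8) / ln(0.84510) = -18.4207 / -0.1683 ≈ 109.450
Smallest integer k satisfying the bound: 110

110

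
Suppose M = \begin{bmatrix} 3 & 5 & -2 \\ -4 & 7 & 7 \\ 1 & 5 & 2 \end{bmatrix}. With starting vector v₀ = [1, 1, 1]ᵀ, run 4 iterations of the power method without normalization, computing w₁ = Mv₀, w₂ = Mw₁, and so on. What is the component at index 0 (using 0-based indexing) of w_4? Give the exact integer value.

5204

w1 = Mv₀ = (6, 10, 8)
w2 = Mw1 = (52, 102, 72)
w3 = Mw2 = (522, 1010, 706)
w4 = Mw3 = (5204, 9924, 6984)
The requested component of w4 is 5204.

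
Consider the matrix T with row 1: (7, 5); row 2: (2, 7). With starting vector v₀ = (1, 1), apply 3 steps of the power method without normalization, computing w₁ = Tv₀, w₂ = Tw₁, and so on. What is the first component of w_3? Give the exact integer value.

w1 = Tv₀ = (12, 9)
w2 = Tw1 = (129, 87)
w3 = Tw2 = (1338, 867)
The requested component of w3 is 1338.

1338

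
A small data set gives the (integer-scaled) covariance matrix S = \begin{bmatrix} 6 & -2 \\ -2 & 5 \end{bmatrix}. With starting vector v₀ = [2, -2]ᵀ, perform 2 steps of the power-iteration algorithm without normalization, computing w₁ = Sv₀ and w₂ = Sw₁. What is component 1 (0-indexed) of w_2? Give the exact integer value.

w1 = Sv₀ = (16, -14)
w2 = Sw1 = (124, -102)
The requested component of w2 is -102.

-102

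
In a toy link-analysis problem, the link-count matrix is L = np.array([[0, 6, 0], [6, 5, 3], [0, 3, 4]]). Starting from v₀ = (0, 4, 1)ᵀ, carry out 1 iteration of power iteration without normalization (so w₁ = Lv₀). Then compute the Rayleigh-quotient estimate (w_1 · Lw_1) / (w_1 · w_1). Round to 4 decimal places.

w1 = Lv₀ = (24, 23, 16)
Lw1 = (138, 307, 133)
w1·Lw1 = 24·138 + 23·307 + 16·133 = 12501; w1·w1 = 24·24 + 23·23 + 16·16 = 1361
λ ≈ 12501/1361 = 9.1852

λ ≈ 9.1852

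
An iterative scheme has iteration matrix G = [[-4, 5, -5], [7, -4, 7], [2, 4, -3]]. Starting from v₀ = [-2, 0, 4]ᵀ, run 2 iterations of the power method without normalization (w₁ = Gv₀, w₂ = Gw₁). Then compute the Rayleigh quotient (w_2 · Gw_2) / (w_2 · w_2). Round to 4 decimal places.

λ ≈ -11.8971

w1 = Gv₀ = (-12, 14, -16)
w2 = Gw1 = (198, -252, 80)
Gw2 = (-2452, 2954, -852)
w2·Gw2 = 198·(-2452) + (-252)·2954 + 80·(-852) = -1298064; w2·w2 = 198·198 + (-252)·(-252) + 80·80 = 109108
λ ≈ -1298064/109108 = -11.8971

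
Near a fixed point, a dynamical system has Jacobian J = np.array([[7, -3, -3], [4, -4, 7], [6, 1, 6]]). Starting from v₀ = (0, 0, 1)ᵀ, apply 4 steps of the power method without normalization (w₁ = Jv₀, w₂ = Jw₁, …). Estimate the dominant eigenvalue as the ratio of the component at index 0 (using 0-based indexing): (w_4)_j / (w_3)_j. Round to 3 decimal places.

λ ≈ 5.317

w1 = Jv₀ = (7·0 + (-3)·0 + (-3)·1; 4·0 + (-4)·0 + 7·1; 6·0 + 1·0 + 6·1) = (-3, 7, 6)
w2 = Jw1 = (7·(-3) + (-3)·7 + (-3)·6; 4·(-3) + (-4)·7 + 7·6; 6·(-3) + 1·7 + 6·6) = (-60, 2, 25)
w3 = Jw2 = (-501, -73, -208)
w4 = Jw3 = (-2664, -3168, -4327)
Ratio at component: -2664 / -501 = 5.317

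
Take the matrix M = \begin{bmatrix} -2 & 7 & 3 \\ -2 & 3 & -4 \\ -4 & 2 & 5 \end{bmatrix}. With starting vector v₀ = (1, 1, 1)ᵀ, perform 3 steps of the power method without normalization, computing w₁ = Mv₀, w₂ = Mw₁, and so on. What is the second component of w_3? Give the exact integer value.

w1 = Mv₀ = ((-2)·1 + 7·1 + 3·1; (-2)·1 + 3·1 + (-4)·1; (-4)·1 + 2·1 + 5·1) = (8, -3, 3)
w2 = Mw1 = ((-2)·8 + 7·(-3) + 3·3; (-2)·8 + 3·(-3) + (-4)·3; (-4)·8 + 2·(-3) + 5·3) = (-28, -37, -23)
w3 = Mw2 = (-272, 37, -77)
The requested component of w3 is 37.

37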